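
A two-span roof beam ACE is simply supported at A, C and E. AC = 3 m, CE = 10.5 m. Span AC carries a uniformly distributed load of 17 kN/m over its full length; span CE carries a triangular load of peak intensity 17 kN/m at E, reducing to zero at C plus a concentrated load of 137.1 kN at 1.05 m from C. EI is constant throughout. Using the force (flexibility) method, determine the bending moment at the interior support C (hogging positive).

Insert a hinge at C; M_C is the redundant, and each span becomes simply supported.
Discontinuity in slope at C on the released structure — sum the simple-span end rotations:
  span AC: UDL 17: wL³/(24EI) = 19.12/EI
  span CE: triangular load, peak 17: 7w₀L³/(360EI) = 382.7/EI
  span CE: point load 137.1 at a = 1.05: Pab(L + b)/(6LEI) = 430.8/EI
  relative rotation θ_0 = (19.12 + 813.4)/EI = 832.6/EI
A unit hogging moment at C produces rotation L₁/(3EI) + L₂/(3EI) = 4.5/EI.
Compatibility: M_C·(L₁+L₂)/(3EI) = θ_0, giving M_C = 185 kN·m (hogging).

M_C = 185 kN·m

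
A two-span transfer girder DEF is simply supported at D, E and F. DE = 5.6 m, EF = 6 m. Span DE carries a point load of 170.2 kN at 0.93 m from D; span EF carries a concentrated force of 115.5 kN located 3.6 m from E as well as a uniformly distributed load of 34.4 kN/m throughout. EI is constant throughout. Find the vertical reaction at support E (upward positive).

Take M_E as the redundant. Released structure: two simple spans DE and EF with a hinge at E.
Rotations at E on the released spans (each span's end-slope, ×1/EI):
  span DE: point load 170.2 at a = 0.93: Pab(L + a)/(6LEI) = 143.7/EI
  span EF: point load 115.5 at a = 3.6: Pab(L + b)/(6LEI) = 232.8/EI
  span EF: UDL 34.4: wL³/(24EI) = 309.6/EI
  relative rotation θ_0 = (143.7 + 542.4)/EI = 686.1/EI
A unit hogging moment at E produces rotation L₁/(3EI) + L₂/(3EI) = 3.867/EI.
Compatibility: M_E·(L₁+L₂)/(3EI) = θ_0, giving M_E = 177.4 kN·m (hogging).
Span DE, ΣM about D with M_E applied at E: R_E^{DE}·5.6 = 158.3 + 177.4, so R_E^{DE} = 59.95 kN and R_D = 170.2 − 59.95 = 110.2 kN.
Span EF, ΣM about F: R_E^{EF}·6 = 896.4 + 177.4, so R_E^{EF} = 179 kN and R_F = 321.9 − 179 = 142.9 kN.
R_E = 59.95 + 179 = 238.9 kN.

R_E = 238.9 kN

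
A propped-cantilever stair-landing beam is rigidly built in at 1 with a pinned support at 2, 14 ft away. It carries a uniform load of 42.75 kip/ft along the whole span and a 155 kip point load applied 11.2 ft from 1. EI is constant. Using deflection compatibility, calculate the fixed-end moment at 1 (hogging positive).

Release the roller at 2. Primary structure: cantilever fixed at 1.
Primary-structure tip deflection at 2 by superposition:
  UDL 42.75: wL⁴/(8EI) = 205286/EI
  point load 155 at a = 11.2: Pa²(3L − a)/(6EI) = 99808/EI
  δ_0 = 305094/EI
Tip deflection under a unit load at 2: L³/(3EI) = 914.7/EI.
The prop prevents deflection at 2: R_2 = δ_0/δ_{22} = 305094/914.7 = 333.6 kip.
Moment equilibrium about 1: M_1 = Σ(load moments about 1) − R_2·L = 5926 − 333.6×14 = 1256 kip·ft.

M_1 = 1256 kip·ft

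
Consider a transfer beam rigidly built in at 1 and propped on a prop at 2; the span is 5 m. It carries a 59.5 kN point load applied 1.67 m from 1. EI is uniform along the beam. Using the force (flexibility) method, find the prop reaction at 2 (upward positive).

Release the roller at 2. Primary structure: cantilever fixed at 1.
Free-end deflection of the primary structure under the applied loading (downward +):
  point load 59.5 at a = 1.67: Pa²(3L − a)/(6EI) = 368.7/EI
Tip deflection under a unit load at 2: L³/(3EI) = 41.67/EI.
Compatibility at 2: δ_0 − R_2·δ_{22} = 0, so R_2 = 368.7/41.67 = 8.848 kN.

R_2 = 8.848 kN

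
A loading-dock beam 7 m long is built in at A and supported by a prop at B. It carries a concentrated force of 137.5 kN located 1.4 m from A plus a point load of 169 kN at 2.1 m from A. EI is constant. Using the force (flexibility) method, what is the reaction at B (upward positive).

R_B = 28.23 kN

Release the roller at B. Primary structure: cantilever fixed at A.
Downward deflection at the released point B due to the loads:
  point load 137.5 at a = 1.4: Pa²(3L − a)/(6EI) = 880.4/EI
  point load 169 at a = 2.1: Pa²(3L − a)/(6EI) = 2348/EI
  δ_0 = 3228/EI
Flexibility coefficient — unit upward force at B: δ_{BB} = L³/(3EI) = 114.3/EI.
Compatibility at B: δ_0 − R_B·δ_{BB} = 0, so R_B = 3228/114.3 = 28.23 kN.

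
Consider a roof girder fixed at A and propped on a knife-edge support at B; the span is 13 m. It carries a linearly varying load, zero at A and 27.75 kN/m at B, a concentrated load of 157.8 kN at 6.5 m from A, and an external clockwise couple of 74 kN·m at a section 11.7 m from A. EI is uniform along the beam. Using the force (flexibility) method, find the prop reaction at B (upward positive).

R_B = 157 kN

Choose R_B as the redundant. The primary structure is the cantilever fixed at A.
Deflection at B on the released cantilever, summing each load's contribution:
  triangular load, peak 27.75 at the free end: 11w₀L⁴/(120EI) = 72652/EI
  point load 157.8 at a = 6.5: Pa²(3L − a)/(6EI) = 36113/EI
  clockwise couple 74 at a = 11.7: M₀a(2L − a)/(2EI) = 6190/EI
  δ_0 = 114956/EI
Flexibility coefficient — unit upward force at B: δ_{BB} = L³/(3EI) = 732.3/EI.
The prop prevents deflection at B: R_B = δ_0/δ_{BB} = 114956/732.3 = 157 kN.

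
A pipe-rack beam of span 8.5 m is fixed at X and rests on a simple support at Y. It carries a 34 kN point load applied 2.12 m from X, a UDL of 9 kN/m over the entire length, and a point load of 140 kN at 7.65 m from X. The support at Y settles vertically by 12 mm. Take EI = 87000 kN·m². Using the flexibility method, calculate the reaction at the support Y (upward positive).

Release the roller at Y. Primary structure: cantilever fixed at X.
Primary-structure tip deflection at Y by superposition:
  point load 34 at a = 2.12: Pa²(3L − a)/(6EI) = 595.4/EI
  UDL 9: wL⁴/(8EI) = 5873/EI
  point load 140 at a = 7.65: Pa²(3L − a)/(6EI) = 24375/EI
  δ_0 = 30843/EI
Tip deflection under a unit load at Y: L³/(3EI) = 204.7/EI.
With EI = 87000 kN·m²: δ_0 = 0.35451 m and δ_{YY} = 0.002353 m/kN.
Compatibility — the beam at Y must follow the support down by 0.012 m: δ_0 − R_Y·δ_{YY} = 0.012, so R_Y = (0.35451 − 0.012)/0.002353 = 145.6 kN.

R_Y = 145.6 kN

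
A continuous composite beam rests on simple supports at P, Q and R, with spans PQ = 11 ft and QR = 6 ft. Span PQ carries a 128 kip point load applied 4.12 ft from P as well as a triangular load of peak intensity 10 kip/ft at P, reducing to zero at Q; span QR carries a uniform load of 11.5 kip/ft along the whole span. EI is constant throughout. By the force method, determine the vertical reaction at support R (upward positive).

Insert a hinge at Q; M_Q is the redundant, and each span becomes simply supported.
Rotations at Q on the released spans (each span's end-slope, ×1/EI):
  span PQ: point load 128 at a = 4.12: Pab(L + a)/(6LEI) = 831.2/EI
  span PQ: triangular load, peak 10: 7w₀L³/(360EI) = 258.8/EI
  span QR: UDL 11.5: wL³/(24EI) = 103.5/EI
  relative rotation θ_0 = (1090 + 103.5)/EI = 1194/EI
A unit hogging moment at Q produces rotation L₁/(3EI) + L₂/(3EI) = 5.667/EI.
Slope continuity at Q: θ_0 = M_Q·5.667/EI, so M_Q = 1194/5.667 = 210.6 kip·ft (hogging).
Span QR, ΣM about R: R_Q^{QR}·6 = 207 + 210.6, so R_Q^{QR} = 69.6 kip and R_R = 69 − 69.6 = -0.603 kip.

R_R = -0.603 kip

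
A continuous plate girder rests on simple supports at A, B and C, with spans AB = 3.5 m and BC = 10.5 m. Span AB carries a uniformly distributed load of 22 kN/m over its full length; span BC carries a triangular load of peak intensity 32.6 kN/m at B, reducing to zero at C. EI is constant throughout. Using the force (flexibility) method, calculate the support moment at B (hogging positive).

Take M_B as the redundant. Released structure: two simple spans AB and BC with a hinge at B.
Rotations at B on the released spans (each span's end-slope, ×1/EI):
  span AB: UDL 22: wL³/(24EI) = 39.3/EI
  span BC: triangular load, peak 32.6: w₀L³/(45EI) = 838.6/EI
  relative rotation θ_0 = (39.3 + 838.6)/EI = 877.9/EI
A unit hogging moment at B produces rotation L₁/(3EI) + L₂/(3EI) = 4.667/EI.
Slope continuity at B: θ_0 = M_B·4.667/EI, so M_B = 877.9/4.667 = 188.1 kN·m (hogging).

M_B = 188.1 kN·m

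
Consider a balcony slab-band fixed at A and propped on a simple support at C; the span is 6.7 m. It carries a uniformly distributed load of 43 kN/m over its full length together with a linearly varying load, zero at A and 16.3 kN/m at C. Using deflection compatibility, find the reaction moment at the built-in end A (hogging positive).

M_A = 284 kN·m

Release the roller at C. Primary structure: cantilever fixed at A.
Free-end deflection of the primary structure under the applied loading (downward +):
  UDL 43: wL⁴/(8EI) = 10831/EI
  triangular load, peak 16.3 at the free end: 11w₀L⁴/(120EI) = 3011/EI
  δ_0 = 13842/EI
Tip deflection under a unit load at C: L³/(3EI) = 100.3/EI.
The prop prevents deflection at C: R_C = δ_0/δ_{CC} = 13842/100.3 = 138.1 kN.
Moment equilibrium about A: M_A = Σ(load moments about A) − R_C·L = 1209 − 138.1×6.7 = 284 kN·m.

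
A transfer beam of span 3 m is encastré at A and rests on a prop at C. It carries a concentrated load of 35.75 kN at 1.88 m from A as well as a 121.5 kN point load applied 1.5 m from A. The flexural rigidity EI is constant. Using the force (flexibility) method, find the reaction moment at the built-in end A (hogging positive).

M_A = 85.57 kN·m

Take the reaction at C as the redundant and release it; the primary structure is a cantilever fixed at A.
Free-end deflection of the primary structure under the applied loading (downward +):
  point load 35.75 at a = 1.88: Pa²(3L − a)/(6EI) = 149.9/EI
  point load 121.5 at a = 1.5: Pa²(3L − a)/(6EI) = 341.7/EI
  δ_0 = 491.7/EI
Flexibility coefficient — unit upward force at C: δ_{CC} = L³/(3EI) = 9/EI.
Compatibility at C: δ_0 − R_C·δ_{CC} = 0, so R_C = 491.7/9 = 54.63 kN.
Moment equilibrium about A: M_A = Σ(load moments about A) − R_C·L = 249.5 − 54.63×3 = 85.57 kN·m.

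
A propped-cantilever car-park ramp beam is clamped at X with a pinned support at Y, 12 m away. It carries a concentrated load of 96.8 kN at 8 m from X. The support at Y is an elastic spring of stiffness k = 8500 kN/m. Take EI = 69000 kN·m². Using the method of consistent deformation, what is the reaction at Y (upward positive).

Choose R_Y as the redundant. The primary structure is the cantilever fixed at X.
Primary-structure tip deflection at Y by superposition:
  point load 96.8 at a = 8: Pa²(3L − a)/(6EI) = 28911/EI
Tip deflection under a unit load at Y: L³/(3EI) = 576/EI.
With EI = 69000 kN·m²: δ_0 = 0.419 m and δ_{YY} = 0.008348 m/kN.
Compatibility — the spring shortens by R_Y/k under the reaction it provides: δ_0 − R_Y·δ_{YY} = R_Y/k. With 1/k = 0.000118 m/kN, R_Y = δ_0 / (δ_{YY} + 1/k) = 0.419 / (0.008348 + 0.000118) = 49.5 kN.

R_Y = 49.5 kN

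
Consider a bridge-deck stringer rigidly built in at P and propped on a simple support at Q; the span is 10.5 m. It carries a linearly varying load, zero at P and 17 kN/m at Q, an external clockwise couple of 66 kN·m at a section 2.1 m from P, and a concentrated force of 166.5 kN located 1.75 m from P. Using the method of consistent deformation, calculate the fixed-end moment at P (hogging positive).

Choose R_Q as the redundant. The primary structure is the cantilever fixed at P.
Downward deflection at the released point Q due to the loads:
  triangular load, peak 17 at the free end: 11w₀L⁴/(120EI) = 18942/EI
  clockwise couple 66 at a = 2.1: M₀a(2L − a)/(2EI) = 1310/EI
  point load 166.5 at a = 1.75: Pa²(3L − a)/(6EI) = 2528/EI
  δ_0 = 22780/EI
Flexibility coefficient — unit upward force at Q: δ_{QQ} = L³/(3EI) = 385.9/EI.
Compatibility at Q: δ_0 − R_Q·δ_{QQ} = 0, so R_Q = 22780/385.9 = 59.03 kN.
Moment equilibrium about P: M_P = Σ(load moments about P) − R_Q·L = 982.1 − 59.03×10.5 = 362.3 kN·m.

M_P = 362.3 kN·m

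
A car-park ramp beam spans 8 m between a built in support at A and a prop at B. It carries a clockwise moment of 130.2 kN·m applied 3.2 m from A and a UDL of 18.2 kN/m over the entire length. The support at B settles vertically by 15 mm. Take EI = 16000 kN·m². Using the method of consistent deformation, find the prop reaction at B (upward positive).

Take the reaction at B as the redundant and release it; the primary structure is a cantilever fixed at A.
Downward deflection at the released point B due to the loads:
  clockwise couple 130.2 at a = 3.2: M₀a(2L − a)/(2EI) = 2666/EI
  UDL 18.2: wL⁴/(8EI) = 9318/EI
  δ_0 = 11985/EI
Flexibility coefficient — unit upward force at B: δ_{BB} = L³/(3EI) = 170.7/EI.
With EI = 16000 kN·m²: δ_0 = 0.74906 m and δ_{BB} = 0.010667 m/kN.
Compatibility — the beam at B must follow the support down by 0.015 m: δ_0 − R_B·δ_{BB} = 0.015, so R_B = (0.74906 − 0.015)/0.010667 = 68.82 kN.

R_B = 68.82 kN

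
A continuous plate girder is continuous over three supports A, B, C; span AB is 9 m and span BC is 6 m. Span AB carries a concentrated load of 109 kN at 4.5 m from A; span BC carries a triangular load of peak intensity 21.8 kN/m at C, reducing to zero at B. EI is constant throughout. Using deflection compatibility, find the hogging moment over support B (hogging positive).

Take M_B as the redundant. Released structure: two simple spans AB and BC with a hinge at B.
Rotations at B on the released spans (each span's end-slope, ×1/EI):
  span AB: point load 109 at a = 4.5: Pab(L + a)/(6LEI) = 551.8/EI
  span BC: triangular load, peak 21.8: 7w₀L³/(360EI) = 91.56/EI
  relative rotation θ_0 = (551.8 + 91.56)/EI = 643.4/EI
A unit hogging moment at B produces rotation L₁/(3EI) + L₂/(3EI) = 5/EI.
Compatibility: M_B·(L₁+L₂)/(3EI) = θ_0, giving M_B = 128.7 kN·m (hogging).

M_B = 128.7 kN·m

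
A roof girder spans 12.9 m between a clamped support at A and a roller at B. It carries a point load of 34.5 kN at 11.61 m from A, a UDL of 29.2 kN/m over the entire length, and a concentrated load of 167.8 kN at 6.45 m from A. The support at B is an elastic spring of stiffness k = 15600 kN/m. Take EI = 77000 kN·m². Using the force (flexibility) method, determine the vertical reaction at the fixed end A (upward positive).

Remove the prop at B; the released (primary) structure is a cantilever built in at A.
Free-end deflection of the primary structure under the applied loading (downward +):
  point load 34.5 at a = 11.61: Pa²(3L − a)/(6EI) = 20996/EI
  UDL 29.2: wL⁴/(8EI) = 101077/EI
  point load 167.8 at a = 6.45: Pa²(3L − a)/(6EI) = 37522/EI
  δ_0 = 159595/EI
Flexibility coefficient — unit upward force at B: δ_{BB} = L³/(3EI) = 715.6/EI.
With EI = 77000 kN·m²: δ_0 = 2.0727 m and δ_{BB} = 0.009293 m/kN.
Compatibility — the spring shortens by R_B/k under the reaction it provides: δ_0 − R_B·δ_{BB} = R_B/k. With 1/k = 0.000064 m/kN, R_B = δ_0 / (δ_{BB} + 1/k) = 2.0727 / (0.009293 + 0.000064) = 221.5 kN.
Vertical equilibrium: R_A = ΣP − R_B = 579 − 221.5 = 357.5 kN.

R_A = 357.5 kN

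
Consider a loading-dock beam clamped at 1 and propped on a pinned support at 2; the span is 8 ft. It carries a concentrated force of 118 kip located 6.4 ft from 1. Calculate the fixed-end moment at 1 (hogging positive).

Choose R_2 as the redundant. The primary structure is the cantilever fixed at 1.
Deflection at 2 on the released cantilever, summing each load's contribution:
  point load 118 at a = 6.4: Pa²(3L − a)/(6EI) = 14178/EI
Flexibility coefficient — unit upward force at 2: δ_{22} = L³/(3EI) = 170.7/EI.
Compatibility at 2: δ_0 − R_2·δ_{22} = 0, so R_2 = 14178/170.7 = 83.07 kip.
Moment equilibrium about 1: M_1 = Σ(load moments about 1) − R_2·L = 755.2 − 83.07×8 = 90.62 kip·ft.

M_1 = 90.62 kip·ft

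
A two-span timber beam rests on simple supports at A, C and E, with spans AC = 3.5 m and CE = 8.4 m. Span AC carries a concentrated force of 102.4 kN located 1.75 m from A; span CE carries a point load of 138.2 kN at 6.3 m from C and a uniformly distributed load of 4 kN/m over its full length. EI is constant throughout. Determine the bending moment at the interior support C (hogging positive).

M_C = 140.7 kN·m

Release continuity at C by inserting a hinge; the redundant is the internal moment M_C. The primary structure is two simply-supported spans AC and CE.
Rotations at C on the released spans (each span's end-slope, ×1/EI):
  span AC: point load 102.4 at a = 1.75: Pab(L + a)/(6LEI) = 78.4/EI
  span CE: point load 138.2 at a = 6.3: Pab(L + b)/(6LEI) = 380.9/EI
  span CE: UDL 4: wL³/(24EI) = 98.78/EI
  relative rotation θ_0 = (78.4 + 479.7)/EI = 558.1/EI
A unit hogging moment at C produces rotation L₁/(3EI) + L₂/(3EI) = 3.967/EI.
Slope continuity at C: θ_0 = M_C·3.967/EI, so M_C = 558.1/3.967 = 140.7 kN·m (hogging).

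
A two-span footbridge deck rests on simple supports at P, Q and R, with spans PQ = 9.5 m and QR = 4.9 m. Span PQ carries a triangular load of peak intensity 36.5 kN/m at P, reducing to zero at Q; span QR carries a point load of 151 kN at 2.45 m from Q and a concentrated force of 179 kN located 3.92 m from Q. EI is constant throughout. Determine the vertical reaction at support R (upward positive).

Insert a hinge at Q; M_Q is the redundant, and each span becomes simply supported.
Rotations at Q on the released spans (each span's end-slope, ×1/EI):
  span PQ: triangular load, peak 36.5: 7w₀L³/(360EI) = 608.5/EI
  span QR: point load 151 at a = 2.45: Pab(L + b)/(6LEI) = 226.6/EI
  span QR: point load 179 at a = 3.92: Pab(L + b)/(6LEI) = 137.5/EI
  relative rotation θ_0 = (608.5 + 364.1)/EI = 972.6/EI
A unit hogging moment at Q produces rotation L₁/(3EI) + L₂/(3EI) = 4.8/EI.
Slope continuity at Q: θ_0 = M_Q·4.8/EI, so M_Q = 972.6/4.8 = 202.6 kN·m (hogging).
Span QR, ΣM about R: R_Q^{QR}·4.9 = 545.4 + 202.6, so R_Q^{QR} = 152.7 kN and R_R = 330 − 152.7 = 177.3 kN.

R_R = 177.3 kN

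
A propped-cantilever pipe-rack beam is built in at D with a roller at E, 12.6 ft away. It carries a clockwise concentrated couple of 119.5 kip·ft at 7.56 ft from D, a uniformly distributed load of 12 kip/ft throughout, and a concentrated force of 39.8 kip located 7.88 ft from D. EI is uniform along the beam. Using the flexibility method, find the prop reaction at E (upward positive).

Remove the prop at E; the released (primary) structure is a cantilever built in at D.
Free-end deflection of the primary structure under the applied loading (downward +):
  clockwise couple 119.5 at a = 7.56: M₀a(2L − a)/(2EI) = 7968/EI
  UDL 12: wL⁴/(8EI) = 37807/EI
  point load 39.8 at a = 7.88: Pa²(3L − a)/(6EI) = 12324/EI
  δ_0 = 58099/EI
Tip deflection under a unit load at E: L³/(3EI) = 666.8/EI.
The prop prevents deflection at E: R_E = δ_0/δ_{EE} = 58099/666.8 = 87.13 kip.

R_E = 87.13 kip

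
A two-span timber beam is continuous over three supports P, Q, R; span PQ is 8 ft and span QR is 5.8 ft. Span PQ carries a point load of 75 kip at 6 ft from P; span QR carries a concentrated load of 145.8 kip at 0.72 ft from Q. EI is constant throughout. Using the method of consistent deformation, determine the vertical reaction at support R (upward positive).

R_R = 2.011 kip

Insert a hinge at Q; M_Q is the redundant, and each span becomes simply supported.
End slopes at the hinge Q, treating each span as simply supported:
  span PQ: point load 75 at a = 6: Pab(L + a)/(6LEI) = 262.5/EI
  span QR: point load 145.8 at a = 0.72: Pab(L + b)/(6LEI) = 166.7/EI
  relative rotation θ_0 = (262.5 + 166.7)/EI = 429.2/EI
A unit hogging moment at Q produces rotation L₁/(3EI) + L₂/(3EI) = 4.6/EI.
Slope continuity at Q: θ_0 = M_Q·4.6/EI, so M_Q = 429.2/4.6 = 93.31 kip·ft (hogging).
Span QR, ΣM about R: R_Q^{QR}·5.8 = 740.7 + 93.31, so R_Q^{QR} = 143.8 kip and R_R = 145.8 − 143.8 = 2.011 kip.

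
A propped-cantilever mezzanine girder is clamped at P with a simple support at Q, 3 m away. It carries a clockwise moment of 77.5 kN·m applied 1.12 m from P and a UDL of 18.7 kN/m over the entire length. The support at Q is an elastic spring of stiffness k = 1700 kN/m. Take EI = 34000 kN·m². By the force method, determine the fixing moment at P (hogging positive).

M_P = 120.2 kN·m

Take the reaction at Q as the redundant and release it; the primary structure is a cantilever fixed at P.
Primary-structure tip deflection at Q by superposition:
  clockwise couple 77.5 at a = 1.12: M₀a(2L − a)/(2EI) = 211.8/EI
  UDL 18.7: wL⁴/(8EI) = 189.3/EI
  δ_0 = 401.1/EI
Flexibility coefficient — unit upward force at Q: δ_{QQ} = L³/(3EI) = 9/EI.
With EI = 34000 kN·m²: δ_0 = 0.011798 m and δ_{QQ} = 0.000265 m/kN.
Compatibility — the spring shortens by R_Q/k under the reaction it provides: δ_0 − R_Q·δ_{QQ} = R_Q/k. With 1/k = 0.000588 m/kN, R_Q = δ_0 / (δ_{QQ} + 1/k) = 0.011798 / (0.000265 + 0.000588) = 13.83 kN.
Moment equilibrium about P: M_P = Σ(load moments about P) − R_Q·L = 161.7 − 13.83×3 = 120.2 kN·m.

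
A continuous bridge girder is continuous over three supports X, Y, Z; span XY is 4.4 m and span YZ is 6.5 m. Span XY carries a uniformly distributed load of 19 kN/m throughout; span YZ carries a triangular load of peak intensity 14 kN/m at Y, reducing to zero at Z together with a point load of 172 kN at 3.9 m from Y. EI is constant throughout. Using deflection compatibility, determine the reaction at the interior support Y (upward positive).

Release continuity at Y by inserting a hinge; the redundant is the internal moment M_Y. The primary structure is two simply-supported spans XY and YZ.
End slopes at the hinge Y, treating each span as simply supported:
  span XY: UDL 19: wL³/(24EI) = 67.44/EI
  span YZ: triangular load, peak 14: w₀L³/(45EI) = 85.44/EI
  span YZ: point load 172 at a = 3.9: Pab(L + b)/(6LEI) = 407/EI
  relative rotation θ_0 = (67.44 + 492.4)/EI = 559.8/EI
A unit hogging moment at Y produces rotation L₁/(3EI) + L₂/(3EI) = 3.633/EI.
Slope continuity at Y: θ_0 = M_Y·3.633/EI, so M_Y = 559.8/3.633 = 154.1 kN·m (hogging).
Span XY, ΣM about X with M_Y applied at Y: R_Y^{XY}·4.4 = 183.9 + 154.1, so R_Y^{XY} = 76.82 kN and R_X = 83.6 − 76.82 = 6.782 kN.
Span YZ, ΣM about Z: R_Y^{YZ}·6.5 = 644.4 + 154.1, so R_Y^{YZ} = 122.8 kN and R_Z = 217.5 − 122.8 = 94.66 kN.
R_Y = 76.82 + 122.8 = 199.7 kN.

R_Y = 199.7 kN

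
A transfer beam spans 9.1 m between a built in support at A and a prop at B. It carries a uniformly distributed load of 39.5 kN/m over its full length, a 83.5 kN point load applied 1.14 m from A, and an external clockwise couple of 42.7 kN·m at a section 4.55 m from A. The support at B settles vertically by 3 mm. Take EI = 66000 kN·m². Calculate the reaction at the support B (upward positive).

Release the roller at B. Primary structure: cantilever fixed at A.
Free-end deflection of the primary structure under the applied loading (downward +):
  UDL 39.5: wL⁴/(8EI) = 33859/EI
  point load 83.5 at a = 1.14: Pa²(3L − a)/(6EI) = 473.1/EI
  clockwise couple 42.7 at a = 4.55: M₀a(2L − a)/(2EI) = 1326/EI
  δ_0 = 35658/EI
Tip deflection under a unit load at B: L³/(3EI) = 251.2/EI.
With EI = 66000 kN·m²: δ_0 = 0.54027 m and δ_{BB} = 0.003806 m/kN.
Compatibility — the beam at B must follow the support down by 0.003 m: δ_0 − R_B·δ_{BB} = 0.003, so R_B = (0.54027 − 0.003)/0.003806 = 141.2 kN.

R_B = 141.2 kN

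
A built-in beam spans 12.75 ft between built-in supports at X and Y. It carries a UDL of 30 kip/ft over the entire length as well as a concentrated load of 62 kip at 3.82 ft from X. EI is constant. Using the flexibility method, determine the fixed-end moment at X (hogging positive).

M_X = 522.6 kip·ft

Release both end moments; the primary structure is a simply-supported span XY with redundants M_X and M_Y.
End rotations of the released simple span under the applied load (×1/EI):
  at X: UDL 30: wL³/(24EI) = 2591/EI
  at Y: UDL 30: wL³/(24EI) = 2591/EI
  at X: point load 62 at a = 3.82: Pab(L + b)/(6LEI) = 599.4/EI
  at Y: point load 62 at a = 3.82: Pab(L + a)/(6LEI) = 458.1/EI
  θ_X0 = 3190/EI,  θ_Y0 = 3049/EI
Flexibility coefficients: a unit moment at one end gives L/(3EI) there and L/(6EI) at the far end, so f₁₁ = f₂₂ = 4.25/EI and f₁₂ = f₂₁ = 2.125/EI.
Compatibility — zero rotation at each built-in end:
  4.25 M_X + 2.125 M_Y = 3190
  2.125 M_X + 4.25 M_Y = 3049
Solving the pair gives M_X = 522.6 kip·ft and M_Y = 456.1 kip·ft (hogging).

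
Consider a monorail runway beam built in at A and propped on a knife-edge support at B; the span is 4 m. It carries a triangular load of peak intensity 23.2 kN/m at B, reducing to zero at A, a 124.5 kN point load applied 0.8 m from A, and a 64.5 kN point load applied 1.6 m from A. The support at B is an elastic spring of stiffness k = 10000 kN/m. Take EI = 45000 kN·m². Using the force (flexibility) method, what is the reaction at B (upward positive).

R_B = 37.91 kN

Remove the prop at B; the released (primary) structure is a cantilever built in at A.
Primary-structure tip deflection at B by superposition:
  triangular load, peak 23.2 at the free end: 11w₀L⁴/(120EI) = 544.4/EI
  point load 124.5 at a = 0.8: Pa²(3L − a)/(6EI) = 148.7/EI
  point load 64.5 at a = 1.6: Pa²(3L − a)/(6EI) = 286.2/EI
  δ_0 = 979.4/EI
Tip deflection under a unit load at B: L³/(3EI) = 21.33/EI.
With EI = 45000 kN·m²: δ_0 = 0.021764 m and δ_{BB} = 0.000474 m/kN.
Compatibility — the spring shortens by R_B/k under the reaction it provides: δ_0 − R_B·δ_{BB} = R_B/k. With 1/k = 0.0001 m/kN, R_B = δ_0 / (δ_{BB} + 1/k) = 0.021764 / (0.000474 + 0.0001) = 37.91 kN.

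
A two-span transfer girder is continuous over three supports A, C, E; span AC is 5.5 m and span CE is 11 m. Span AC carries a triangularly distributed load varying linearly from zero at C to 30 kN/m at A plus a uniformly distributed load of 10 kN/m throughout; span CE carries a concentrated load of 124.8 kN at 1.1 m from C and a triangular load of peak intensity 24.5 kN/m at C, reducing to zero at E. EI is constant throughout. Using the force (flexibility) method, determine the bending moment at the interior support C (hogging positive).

Insert a hinge at C; M_C is the redundant, and each span becomes simply supported.
Discontinuity in slope at C on the released structure — sum the simple-span end rotations:
  span AC: triangular load, peak 30: 7w₀L³/(360EI) = 97.05/EI
  span AC: UDL 10: wL³/(24EI) = 69.32/EI
  span CE: point load 124.8 at a = 1.1: Pab(L + b)/(6LEI) = 430.4/EI
  span CE: triangular load, peak 24.5: w₀L³/(45EI) = 724.7/EI
  relative rotation θ_0 = (166.4 + 1155)/EI = 1321/EI
A unit hogging moment at C produces rotation L₁/(3EI) + L₂/(3EI) = 5.5/EI.
Slope continuity at C: θ_0 = M_C·5.5/EI, so M_C = 1321/5.5 = 240.3 kN·m (hogging).

M_C = 240.3 kN·m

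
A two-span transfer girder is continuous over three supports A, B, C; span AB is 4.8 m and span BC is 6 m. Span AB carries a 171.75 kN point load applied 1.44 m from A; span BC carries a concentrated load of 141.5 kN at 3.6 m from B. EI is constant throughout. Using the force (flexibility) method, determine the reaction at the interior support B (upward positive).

R_B = 156.6 kN

Take M_B as the redundant. Released structure: two simple spans AB and BC with a hinge at B.
End slopes at the hinge B, treating each span as simply supported:
  span AB: point load 171.75 at a = 1.44: Pab(L + a)/(6LEI) = 180/EI
  span BC: point load 141.5 at a = 3.6: Pab(L + b)/(6LEI) = 285.3/EI
  relative rotation θ_0 = (180 + 285.3)/EI = 465.3/EI
A unit hogging moment at B produces rotation L₁/(3EI) + L₂/(3EI) = 3.6/EI.
Compatibility: M_B·(L₁+L₂)/(3EI) = θ_0, giving M_B = 129.3 kN·m (hogging).
Span AB, ΣM about A with M_B applied at B: R_B^{AB}·4.8 = 247.3 + 129.3, so R_B^{AB} = 78.45 kN and R_A = 171.8 − 78.45 = 93.3 kN.
Span BC, ΣM about C: R_B^{BC}·6 = 339.6 + 129.3, so R_B^{BC} = 78.14 kN and R_C = 141.5 − 78.14 = 63.36 kN.
R_B = 78.45 + 78.14 = 156.6 kN.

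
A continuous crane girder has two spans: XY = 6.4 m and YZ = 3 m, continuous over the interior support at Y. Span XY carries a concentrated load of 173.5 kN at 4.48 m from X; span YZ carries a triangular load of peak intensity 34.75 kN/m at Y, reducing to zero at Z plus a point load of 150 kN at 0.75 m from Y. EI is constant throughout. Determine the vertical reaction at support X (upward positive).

R_X = 26.24 kN

Insert a hinge at Y; M_Y is the redundant, and each span becomes simply supported.
End slopes at the hinge Y, treating each span as simply supported:
  span XY: point load 173.5 at a = 4.48: Pab(L + a)/(6LEI) = 422.8/EI
  span YZ: triangular load, peak 34.75: w₀L³/(45EI) = 20.85/EI
  span YZ: point load 150 at a = 0.75: Pab(L + b)/(6LEI) = 73.83/EI
  relative rotation θ_0 = (422.8 + 94.68)/EI = 517.5/EI
A unit hogging moment at Y produces rotation L₁/(3EI) + L₂/(3EI) = 3.133/EI.
Compatibility: M_Y·(L₁+L₂)/(3EI) = θ_0, giving M_Y = 165.2 kN·m (hogging).
Span XY, ΣM about X with M_Y applied at Y: R_Y^{XY}·6.4 = 777.3 + 165.2, so R_Y^{XY} = 147.3 kN and R_X = 173.5 − 147.3 = 26.24 kN.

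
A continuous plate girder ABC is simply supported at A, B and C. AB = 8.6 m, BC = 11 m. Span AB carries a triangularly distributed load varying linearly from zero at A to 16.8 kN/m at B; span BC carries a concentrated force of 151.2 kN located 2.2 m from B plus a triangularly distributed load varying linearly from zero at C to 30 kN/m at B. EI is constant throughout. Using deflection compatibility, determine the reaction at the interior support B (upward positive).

Release continuity at B by inserting a hinge; the redundant is the internal moment M_B. The primary structure is two simply-supported spans AB and BC.
End slopes at the hinge B, treating each span as simply supported:
  span AB: triangular load, peak 16.8: w₀L³/(45EI) = 237.5/EI
  span BC: point load 151.2 at a = 2.2: Pab(L + b)/(6LEI) = 878.2/EI
  span BC: triangular load, peak 30: w₀L³/(45EI) = 887.3/EI
  relative rotation θ_0 = (237.5 + 1766)/EI = 2003/EI
A unit hogging moment at B produces rotation L₁/(3EI) + L₂/(3EI) = 6.533/EI.
Slope continuity at B: θ_0 = M_B·6.533/EI, so M_B = 2003/6.533 = 306.6 kN·m (hogging).
Span AB, ΣM about A with M_B applied at B: R_B^{AB}·8.6 = 414.2 + 306.6, so R_B^{AB} = 83.81 kN and R_A = 72.24 − 83.81 = -11.57 kN.
Span BC, ΣM about C: R_B^{BC}·11 = 2541 + 306.6, so R_B^{BC} = 258.8 kN and R_C = 316.2 − 258.8 = 57.37 kN.
R_B = 83.81 + 258.8 = 342.6 kN.

R_B = 342.6 kN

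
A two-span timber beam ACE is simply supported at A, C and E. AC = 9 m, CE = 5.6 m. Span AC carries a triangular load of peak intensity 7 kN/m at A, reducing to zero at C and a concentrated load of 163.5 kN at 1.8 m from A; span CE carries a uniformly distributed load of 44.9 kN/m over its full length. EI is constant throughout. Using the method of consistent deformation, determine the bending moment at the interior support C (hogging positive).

Take M_C as the redundant. Released structure: two simple spans AC and CE with a hinge at C.
Discontinuity in slope at C on the released structure — sum the simple-span end rotations:
  span AC: triangular load, peak 7: 7w₀L³/(360EI) = 99.22/EI
  span AC: point load 163.5 at a = 1.8: Pab(L + a)/(6LEI) = 423.8/EI
  span CE: UDL 44.9: wL³/(24EI) = 328.5/EI
  relative rotation θ_0 = (523 + 328.5)/EI = 851.6/EI
A unit hogging moment at C produces rotation L₁/(3EI) + L₂/(3EI) = 4.867/EI.
Compatibility: M_C·(L₁+L₂)/(3EI) = θ_0, giving M_C = 175 kN·m (hogging).

M_C = 175 kN·m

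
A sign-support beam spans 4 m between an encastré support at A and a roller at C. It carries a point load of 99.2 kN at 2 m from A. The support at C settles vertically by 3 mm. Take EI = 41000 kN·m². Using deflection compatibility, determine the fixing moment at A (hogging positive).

Take the reaction at C as the redundant and release it; the primary structure is a cantilever fixed at A.
Deflection at C on the released cantilever, summing each load's contribution:
  point load 99.2 at a = 2: Pa²(3L − a)/(6EI) = 661.3/EI
Tip deflection under a unit load at C: L³/(3EI) = 21.33/EI.
With EI = 41000 kN·m²: δ_0 = 0.01613 m and δ_{CC} = 0.00052 m/kN.
Compatibility — the beam at C must follow the support down by 0.003 m: δ_0 − R_C·δ_{CC} = 0.003, so R_C = (0.01613 − 0.003)/0.00052 = 25.23 kN.
Moment equilibrium about A: M_A = Σ(load moments about A) − R_C·L = 198.4 − 25.23×4 = 97.46 kN·m.

M_A = 97.46 kN·m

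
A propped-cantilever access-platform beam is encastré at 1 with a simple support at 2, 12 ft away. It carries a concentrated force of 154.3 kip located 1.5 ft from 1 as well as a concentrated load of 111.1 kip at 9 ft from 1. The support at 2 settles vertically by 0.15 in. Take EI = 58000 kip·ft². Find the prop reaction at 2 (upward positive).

Release the roller at 2. Primary structure: cantilever fixed at 1.
Downward deflection at the released point 2 due to the loads:
  point load 154.3 at a = 1.5: Pa²(3L − a)/(6EI) = 1996/EI
  point load 111.1 at a = 9: Pa²(3L − a)/(6EI) = 40496/EI
  δ_0 = 42492/EI
Tip deflection under a unit load at 2: L³/(3EI) = 576/EI.
With EI = 58000 kip·ft²: δ_0 = 0.73262 ft and δ_{22} = 0.009931 ft/kip.
Compatibility — the beam at 2 must follow the support down by 0.0125 ft: δ_0 − R_2·δ_{22} = 0.0125, so R_2 = (0.73262 − 0.0125)/0.009931 = 72.51 kip.

R_2 = 72.51 kip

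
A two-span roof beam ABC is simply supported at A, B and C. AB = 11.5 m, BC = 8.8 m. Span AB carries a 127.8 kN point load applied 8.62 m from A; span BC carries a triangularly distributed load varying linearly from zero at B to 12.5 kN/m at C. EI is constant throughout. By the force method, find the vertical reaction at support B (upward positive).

Take M_B as the redundant. Released structure: two simple spans AB and BC with a hinge at B.
End slopes at the hinge B, treating each span as simply supported:
  span AB: point load 127.8 at a = 8.62: Pab(L + a)/(6LEI) = 925.1/EI
  span BC: triangular load, peak 12.5: 7w₀L³/(360EI) = 165.6/EI
  relative rotation θ_0 = (925.1 + 165.6)/EI = 1091/EI
A unit hogging moment at B produces rotation L₁/(3EI) + L₂/(3EI) = 6.767/EI.
Compatibility: M_B·(L₁+L₂)/(3EI) = θ_0, giving M_B = 161.2 kN·m (hogging).
Span AB, ΣM about A with M_B applied at B: R_B^{AB}·11.5 = 1102 + 161.2, so R_B^{AB} = 109.8 kN and R_A = 127.8 − 109.8 = 17.99 kN.
Span BC, ΣM about C: R_B^{BC}·8.8 = 161.3 + 161.2, so R_B^{BC} = 36.65 kN and R_C = 55 − 36.65 = 18.35 kN.
R_B = 109.8 + 36.65 = 146.5 kN.

R_B = 146.5 kN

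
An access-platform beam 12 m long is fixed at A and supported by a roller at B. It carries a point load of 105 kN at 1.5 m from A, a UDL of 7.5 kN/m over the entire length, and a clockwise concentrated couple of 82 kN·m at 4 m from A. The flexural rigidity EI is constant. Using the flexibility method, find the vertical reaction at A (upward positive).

R_A = 153.2 kN

Take the reaction at B as the redundant and release it; the primary structure is a cantilever fixed at A.
Downward deflection at the released point B due to the loads:
  point load 105 at a = 1.5: Pa²(3L − a)/(6EI) = 1358/EI
  UDL 7.5: wL⁴/(8EI) = 19440/EI
  clockwise couple 82 at a = 4: M₀a(2L − a)/(2EI) = 3280/EI
  δ_0 = 24078/EI
Tip deflection under a unit load at B: L³/(3EI) = 576/EI.
The prop prevents deflection at B: R_B = δ_0/δ_{BB} = 24078/576 = 41.8 kN.
Vertical equilibrium: R_A = ΣP − R_B = 195 − 41.8 = 153.2 kN.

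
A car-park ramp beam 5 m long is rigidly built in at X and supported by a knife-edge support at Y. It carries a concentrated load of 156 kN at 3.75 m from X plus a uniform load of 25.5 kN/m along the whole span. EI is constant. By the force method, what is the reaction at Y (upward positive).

Take the reaction at Y as the redundant and release it; the primary structure is a cantilever fixed at X.
Downward deflection at the released point Y due to the loads:
  point load 156 at a = 3.75: Pa²(3L − a)/(6EI) = 4113/EI
  UDL 25.5: wL⁴/(8EI) = 1992/EI
  δ_0 = 6105/EI
Tip deflection under a unit load at Y: L³/(3EI) = 41.67/EI.
The prop prevents deflection at Y: R_Y = δ_0/δ_{YY} = 6105/41.67 = 146.5 kN.

R_Y = 146.5 kN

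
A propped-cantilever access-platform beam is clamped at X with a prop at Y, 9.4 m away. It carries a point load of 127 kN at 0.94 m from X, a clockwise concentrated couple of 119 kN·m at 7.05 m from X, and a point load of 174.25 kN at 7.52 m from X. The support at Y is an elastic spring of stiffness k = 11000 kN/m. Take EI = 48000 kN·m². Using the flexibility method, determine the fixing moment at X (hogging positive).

Take the reaction at Y as the redundant and release it; the primary structure is a cantilever fixed at X.
Downward deflection at the released point Y due to the loads:
  point load 127 at a = 0.94: Pa²(3L − a)/(6EI) = 509.8/EI
  clockwise couple 119 at a = 7.05: M₀a(2L − a)/(2EI) = 4929/EI
  point load 174.25 at a = 7.52: Pa²(3L − a)/(6EI) = 33963/EI
  δ_0 = 39402/EI
Flexibility coefficient — unit upward force at Y: δ_{YY} = L³/(3EI) = 276.9/EI.
With EI = 48000 kN·m²: δ_0 = 0.82087 m and δ_{YY} = 0.005768 m/kN.
Compatibility — the spring shortens by R_Y/k under the reaction it provides: δ_0 − R_Y·δ_{YY} = R_Y/k. With 1/k = 0.000091 m/kN, R_Y = δ_0 / (δ_{YY} + 1/k) = 0.82087 / (0.005768 + 0.000091) = 140.1 kN.
Moment equilibrium about X: M_X = Σ(load moments about X) − R_Y·L = 1549 − 140.1×9.4 = 231.7 kN·m.

M_X = 231.7 kN·m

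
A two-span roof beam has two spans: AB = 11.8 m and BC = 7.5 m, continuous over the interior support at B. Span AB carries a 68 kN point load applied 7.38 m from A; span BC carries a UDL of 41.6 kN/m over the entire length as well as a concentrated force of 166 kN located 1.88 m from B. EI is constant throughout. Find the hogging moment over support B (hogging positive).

M_B = 286.6 kN·m

Take M_B as the redundant. Released structure: two simple spans AB and BC with a hinge at B.
Rotations at B on the released spans (each span's end-slope, ×1/EI):
  span AB: point load 68 at a = 7.38: Pab(L + a)/(6LEI) = 600.9/EI
  span BC: UDL 41.6: wL³/(24EI) = 731.2/EI
  span BC: point load 166 at a = 1.88: Pab(L + b)/(6LEI) = 511.4/EI
  relative rotation θ_0 = (600.9 + 1243)/EI = 1844/EI
A unit hogging moment at B produces rotation L₁/(3EI) + L₂/(3EI) = 6.433/EI.
Compatibility: M_B·(L₁+L₂)/(3EI) = θ_0, giving M_B = 286.6 kN·m (hogging).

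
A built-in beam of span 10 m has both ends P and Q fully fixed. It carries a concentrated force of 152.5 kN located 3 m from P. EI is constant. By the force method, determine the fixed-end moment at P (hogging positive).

M_P = 224.2 kN·m

Take the two fixed-end moments M_P, M_Q as redundants; the released structure is the simple span PQ.
On the primary (simply-supported) span, the end slopes from the loading are:
  at P: point load 152.5 at a = 3: Pab(L + b)/(6LEI) = 907.4/EI
  at Q: point load 152.5 at a = 3: Pab(L + a)/(6LEI) = 693.9/EI
  θ_P0 = 907.4/EI,  θ_Q0 = 693.9/EI
Flexibility coefficients: a unit moment at one end gives L/(3EI) there and L/(6EI) at the far end, so f₁₁ = f₂₂ = 3.333/EI and f₁₂ = f₂₁ = 1.667/EI.
Compatibility — zero rotation at each built-in end:
  3.333 M_P + 1.667 M_Q = 907.4
  1.667 M_P + 3.333 M_Q = 693.9
Solving the pair gives M_P = 224.2 kN·m and M_Q = 96.08 kN·m (hogging).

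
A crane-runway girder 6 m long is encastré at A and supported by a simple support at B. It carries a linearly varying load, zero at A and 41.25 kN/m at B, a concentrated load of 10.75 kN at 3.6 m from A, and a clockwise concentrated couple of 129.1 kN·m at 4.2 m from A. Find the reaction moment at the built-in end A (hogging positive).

Release the roller at B. Primary structure: cantilever fixed at A.
Free-end deflection of the primary structure under the applied loading (downward +):
  triangular load, peak 41.25 at the free end: 11w₀L⁴/(120EI) = 4900/EI
  point load 10.75 at a = 3.6: Pa²(3L − a)/(6EI) = 334.4/EI
  clockwise couple 129.1 at a = 4.2: M₀a(2L − a)/(2EI) = 2115/EI
  δ_0 = 7350/EI
Flexibility coefficient — unit upward force at B: δ_{BB} = L³/(3EI) = 72/EI.
The prop prevents deflection at B: R_B = δ_0/δ_{BB} = 7350/72 = 102.1 kN.
Moment equilibrium about A: M_A = Σ(load moments about A) − R_B·L = 662.8 − 102.1×6 = 50.34 kN·m.

M_A = 50.34 kN·m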